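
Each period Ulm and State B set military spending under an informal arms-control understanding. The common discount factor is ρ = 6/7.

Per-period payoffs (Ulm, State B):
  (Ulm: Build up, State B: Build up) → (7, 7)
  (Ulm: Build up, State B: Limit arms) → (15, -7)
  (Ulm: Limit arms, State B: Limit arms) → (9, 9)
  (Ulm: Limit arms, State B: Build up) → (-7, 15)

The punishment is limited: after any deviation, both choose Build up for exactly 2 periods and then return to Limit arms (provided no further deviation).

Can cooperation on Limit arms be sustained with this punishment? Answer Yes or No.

Comparing payoff streams over the 3 periods until play realigns: cooperate → 9(1+ρ+…+ρ^2); deviate → 15 + 7(ρ+…+ρ^2).
Cooperation is sustained iff (9−7)(ρ+…+ρ^2) ≥ 15−9.
ρ+…+ρ^2 = 6/7·(1−(6/7)^2)/(1−6/7) = 1.5918, and (15−9)/(9−7) = 3.0000.
1.5918 < 3.0000, so cooperation is not sustainable.

No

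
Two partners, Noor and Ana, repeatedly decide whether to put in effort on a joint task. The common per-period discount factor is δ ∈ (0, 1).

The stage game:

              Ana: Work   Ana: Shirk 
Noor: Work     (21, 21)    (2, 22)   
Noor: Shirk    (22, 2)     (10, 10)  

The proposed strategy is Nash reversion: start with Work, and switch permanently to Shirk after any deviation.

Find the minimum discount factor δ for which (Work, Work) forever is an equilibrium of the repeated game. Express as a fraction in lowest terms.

One-period gain from deviating is 22 − 21 = 1. The loss is 21 − 10 = 11 in every subsequent period, with present value 11·δ/(1−δ).
Deviation is unprofitable when 11·δ/(1−δ) ≥ 1, i.e. δ/(1−δ) ≥ 1/11.
Equivalently δ ≥ 1/(1+11) = 1/12.

1/12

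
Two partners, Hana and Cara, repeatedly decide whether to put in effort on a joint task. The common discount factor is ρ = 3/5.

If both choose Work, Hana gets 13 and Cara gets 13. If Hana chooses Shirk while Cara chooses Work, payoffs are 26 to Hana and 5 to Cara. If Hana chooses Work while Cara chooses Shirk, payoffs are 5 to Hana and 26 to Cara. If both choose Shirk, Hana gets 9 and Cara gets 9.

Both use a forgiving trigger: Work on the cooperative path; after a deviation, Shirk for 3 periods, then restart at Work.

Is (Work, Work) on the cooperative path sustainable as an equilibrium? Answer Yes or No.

IC: ρ+…+ρ^3 ≥ (26−13)/(13−9) = 13/4.
At ρ = 3/5: partial sum = 1.1760 < 3.2500. Cooperation not sustainable.

No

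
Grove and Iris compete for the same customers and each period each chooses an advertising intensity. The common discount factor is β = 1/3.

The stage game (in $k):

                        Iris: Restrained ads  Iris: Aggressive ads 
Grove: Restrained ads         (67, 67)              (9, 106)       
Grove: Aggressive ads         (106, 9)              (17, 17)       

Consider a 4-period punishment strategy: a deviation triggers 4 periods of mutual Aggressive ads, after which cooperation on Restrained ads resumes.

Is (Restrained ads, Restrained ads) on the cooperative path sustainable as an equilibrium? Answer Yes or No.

A one-shot deviation gives 106 now, then 17 for 4 periods, then back to 67.
Gain from deviating: (106−67) today; loss: (67−17) in each of the next 4 periods.
No-deviation condition: (67−17)(β+…+β^4) ≥ 106−67, i.e. β+…+β^4 ≥ 39/50.
At β = 1/3: β+…+β^4 = 0.4938 < 0.7800.
So cooperation is not sustainable.

No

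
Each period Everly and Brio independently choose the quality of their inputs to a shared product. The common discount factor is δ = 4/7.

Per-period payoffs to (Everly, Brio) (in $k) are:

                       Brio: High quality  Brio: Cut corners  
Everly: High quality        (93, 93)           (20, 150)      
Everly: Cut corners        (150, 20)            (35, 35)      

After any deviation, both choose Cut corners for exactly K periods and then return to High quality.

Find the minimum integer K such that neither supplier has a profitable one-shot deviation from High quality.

3

IC: δ(1−δ^K)/(1−δ) ≥ (150−93)/(93−35) = 57/58.
With δ = 4/7: need 1 − δ^K ≥ 57/58·(1−4/7)/(4/7), i.e. δ^K ≤ 0.2629.
Since (4/7)^2 = 0.3265 and (4/7)^3 = 0.1866, the smallest such K is 3.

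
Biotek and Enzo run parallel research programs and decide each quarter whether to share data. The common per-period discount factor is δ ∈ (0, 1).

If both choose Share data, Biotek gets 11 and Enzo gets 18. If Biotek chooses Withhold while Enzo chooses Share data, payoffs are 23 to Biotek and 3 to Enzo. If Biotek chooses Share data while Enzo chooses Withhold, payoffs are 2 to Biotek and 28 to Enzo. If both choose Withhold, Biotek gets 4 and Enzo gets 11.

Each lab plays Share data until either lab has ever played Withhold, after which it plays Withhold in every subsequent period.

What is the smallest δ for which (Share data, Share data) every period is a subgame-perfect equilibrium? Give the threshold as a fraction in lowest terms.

12/19

For Biotek: deviation gain 23−11 = 12, per-period punishment loss 11−4 = 7. IC gives δ ≥ 12/19.
For Enzo: gain 10, loss 7 per period, so δ ≥ 10/17.
The tighter constraint is Biotek's, so cooperation needs δ ≥ 12/19.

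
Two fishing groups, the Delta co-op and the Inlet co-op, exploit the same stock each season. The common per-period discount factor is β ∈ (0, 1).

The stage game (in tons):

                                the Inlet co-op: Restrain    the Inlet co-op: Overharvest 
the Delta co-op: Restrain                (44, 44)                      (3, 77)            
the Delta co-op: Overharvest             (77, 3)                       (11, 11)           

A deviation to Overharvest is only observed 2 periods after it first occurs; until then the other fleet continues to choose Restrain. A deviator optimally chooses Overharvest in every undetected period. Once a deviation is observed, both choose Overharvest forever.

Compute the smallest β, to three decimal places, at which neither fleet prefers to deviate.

0.707

Deviating for the 2 undetected periods gains 77−44 = 33 per period over cooperation, then loses 44−11 = 33 per period forever once punishment starts.
Gain: 33(1 + β + … + β^1); loss: 33·β^2/(1−β).
No profitable deviation ⇔ 33(1−β^2) ≤ 33·β^2, i.e. β^2 ≥ 33/(33+33) = 1/2.
Hence β ≥ (1/2)^(1/2) ≈ 0.707.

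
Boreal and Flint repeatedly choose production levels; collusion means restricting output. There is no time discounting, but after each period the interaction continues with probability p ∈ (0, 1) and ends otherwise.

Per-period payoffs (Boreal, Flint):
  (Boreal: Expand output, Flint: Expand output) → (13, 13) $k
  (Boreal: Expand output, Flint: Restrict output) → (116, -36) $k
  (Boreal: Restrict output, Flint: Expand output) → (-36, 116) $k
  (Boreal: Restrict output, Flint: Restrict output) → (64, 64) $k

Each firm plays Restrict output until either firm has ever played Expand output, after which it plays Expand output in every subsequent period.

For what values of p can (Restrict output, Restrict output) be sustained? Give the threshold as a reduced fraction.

Expected cooperation value is 64 + p·64 + p²·64 + … = 64/(1−p); deviation gives 116 + p·13/(1−p).
64 ≥ 116(1−p) + 13p ⇒ 103p ≥ 52 ⇒ p ≥ 52/103.

52/103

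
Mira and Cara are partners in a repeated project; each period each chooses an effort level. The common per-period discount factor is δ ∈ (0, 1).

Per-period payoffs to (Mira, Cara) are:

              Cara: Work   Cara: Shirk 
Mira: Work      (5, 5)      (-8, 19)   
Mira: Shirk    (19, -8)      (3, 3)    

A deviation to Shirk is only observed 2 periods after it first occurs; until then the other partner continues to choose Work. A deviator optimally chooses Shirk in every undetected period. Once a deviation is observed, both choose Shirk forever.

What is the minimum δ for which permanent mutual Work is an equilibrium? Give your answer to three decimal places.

A deviator earns 19 for 2 periods, then 3 forever; cooperating earns 5 forever. Multiplying the IC by (1−δ):
5 ≥ 19(1−δ^2) + 3δ^2, so 16·δ^2 ≥ 14 and δ^2 ≥ 7/8.
δ ≥ (7/8)^(1/2) ≈ 0.935.

0.935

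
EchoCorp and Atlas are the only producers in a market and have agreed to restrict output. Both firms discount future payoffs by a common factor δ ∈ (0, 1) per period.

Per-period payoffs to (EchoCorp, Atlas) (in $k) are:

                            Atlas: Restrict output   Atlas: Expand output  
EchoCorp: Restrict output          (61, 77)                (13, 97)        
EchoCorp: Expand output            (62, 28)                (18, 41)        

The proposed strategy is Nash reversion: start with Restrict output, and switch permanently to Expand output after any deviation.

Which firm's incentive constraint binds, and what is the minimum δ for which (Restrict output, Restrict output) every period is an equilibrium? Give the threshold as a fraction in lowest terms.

EchoCorp's threshold: (62−61)/(62−18) = 1/44.
Atlas's threshold: (97−77)/(97−41) = 5/14.
1/44 < 5/14, so Atlas binds and δ* = 5/14.

Atlas; δ ≥ 5/14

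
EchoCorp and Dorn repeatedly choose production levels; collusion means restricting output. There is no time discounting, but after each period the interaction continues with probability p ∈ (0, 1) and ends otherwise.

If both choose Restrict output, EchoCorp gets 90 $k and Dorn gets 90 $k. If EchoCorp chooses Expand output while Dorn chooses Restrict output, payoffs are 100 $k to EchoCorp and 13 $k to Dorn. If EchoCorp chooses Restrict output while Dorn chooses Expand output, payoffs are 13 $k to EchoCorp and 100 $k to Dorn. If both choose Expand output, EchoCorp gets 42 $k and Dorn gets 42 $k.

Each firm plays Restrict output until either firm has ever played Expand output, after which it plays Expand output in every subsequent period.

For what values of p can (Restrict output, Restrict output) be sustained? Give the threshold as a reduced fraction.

With no time discounting, the continuation probability p plays the role of the discount factor.
Grim-trigger IC: 90/(1−p) ≥ 100 + 42p/(1−p) ⇒ p ≥ (100−90)/(100−42) = 5/29.

5/29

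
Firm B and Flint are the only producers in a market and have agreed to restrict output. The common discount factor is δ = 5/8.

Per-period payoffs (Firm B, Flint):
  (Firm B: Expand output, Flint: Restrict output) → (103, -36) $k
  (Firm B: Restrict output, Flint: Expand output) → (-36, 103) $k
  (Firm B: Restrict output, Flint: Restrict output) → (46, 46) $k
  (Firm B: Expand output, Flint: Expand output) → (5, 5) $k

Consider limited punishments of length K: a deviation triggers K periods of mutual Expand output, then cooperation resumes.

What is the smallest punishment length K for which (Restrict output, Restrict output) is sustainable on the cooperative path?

No profitable deviation requires (46−5)(δ+…+δ^K) ≥ 103−46, i.e. δ+…+δ^K ≥ 57/41 ≈ 1.3902.
With δ = 5/8, the partial sums are K=1: 0.6250, K=2: 1.0156, K=3: 1.2598, K=4: 1.4124.
K = 4 is the first length at which the sum reaches 1.3902.

4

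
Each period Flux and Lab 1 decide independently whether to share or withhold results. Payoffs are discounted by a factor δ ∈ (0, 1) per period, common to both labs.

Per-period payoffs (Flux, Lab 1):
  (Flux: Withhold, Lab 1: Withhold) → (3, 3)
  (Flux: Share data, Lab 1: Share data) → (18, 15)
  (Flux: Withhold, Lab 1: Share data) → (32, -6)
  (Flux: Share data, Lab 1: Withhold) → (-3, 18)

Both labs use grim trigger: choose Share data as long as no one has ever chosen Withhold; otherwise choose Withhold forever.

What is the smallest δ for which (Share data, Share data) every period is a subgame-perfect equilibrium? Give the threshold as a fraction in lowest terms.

14/29

Flux: cooperation gives 18 each period; deviation gives 32 once then 3 forever.
  18/(1−δ) ≥ 32 + 3δ/(1−δ) ⇒ δ ≥ 14/29.
Lab 1: cooperation gives 15 each period; deviation gives 18 once then 3 forever.
  δ ≥ 3/15 = 1/5.
Both must hold, so the binding constraint is Flux's: δ ≥ 14/29.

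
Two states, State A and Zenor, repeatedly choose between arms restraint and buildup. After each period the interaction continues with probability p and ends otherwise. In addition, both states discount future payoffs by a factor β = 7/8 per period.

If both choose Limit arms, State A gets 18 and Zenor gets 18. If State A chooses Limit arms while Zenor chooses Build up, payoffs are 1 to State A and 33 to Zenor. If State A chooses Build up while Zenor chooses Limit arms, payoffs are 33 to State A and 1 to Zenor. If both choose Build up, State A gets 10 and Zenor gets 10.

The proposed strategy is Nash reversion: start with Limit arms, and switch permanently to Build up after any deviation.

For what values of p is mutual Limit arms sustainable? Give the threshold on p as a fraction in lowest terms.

120/161

With continuation probability p and discount β, the effective per-period discount factor is βp.
Grim-trigger IC: βp ≥ (33−18)/(33−10) = 15/23.
So p ≥ (15/23)/(7/8) = 120/161.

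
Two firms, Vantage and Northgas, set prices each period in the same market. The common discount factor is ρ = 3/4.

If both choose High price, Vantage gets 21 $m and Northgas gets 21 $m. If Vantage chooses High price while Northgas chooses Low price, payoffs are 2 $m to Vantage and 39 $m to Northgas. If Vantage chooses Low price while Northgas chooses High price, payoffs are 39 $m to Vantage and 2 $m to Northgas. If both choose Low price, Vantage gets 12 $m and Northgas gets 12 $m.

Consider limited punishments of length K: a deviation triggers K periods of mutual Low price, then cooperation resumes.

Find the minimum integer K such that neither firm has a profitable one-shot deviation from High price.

4

No profitable deviation requires (21−12)(ρ+…+ρ^K) ≥ 39−21, i.e. ρ+…+ρ^K ≥ 2 ≈ 2.0000.
With ρ = 3/4, the partial sums are K=1: 0.7500, K=2: 1.3125, K=3: 1.7344, K=4: 2.0508.
K = 4 is the first length at which the sum reaches 2.0000.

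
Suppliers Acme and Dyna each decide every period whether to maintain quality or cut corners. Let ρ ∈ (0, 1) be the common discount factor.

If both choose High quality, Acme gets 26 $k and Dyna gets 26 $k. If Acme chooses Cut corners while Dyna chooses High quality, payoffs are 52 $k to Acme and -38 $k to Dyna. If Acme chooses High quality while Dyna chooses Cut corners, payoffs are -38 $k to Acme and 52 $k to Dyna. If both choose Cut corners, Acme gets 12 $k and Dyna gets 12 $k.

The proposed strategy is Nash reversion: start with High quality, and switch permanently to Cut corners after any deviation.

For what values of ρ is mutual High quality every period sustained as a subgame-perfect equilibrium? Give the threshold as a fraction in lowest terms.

One-period gain from deviating is 52 − 26 = 26. The loss is 26 − 12 = 14 in every subsequent period, with present value 14·ρ/(1−ρ).
Deviation is unprofitable when 14·ρ/(1−ρ) ≥ 26, i.e. ρ/(1−ρ) ≥ 13/7.
Equivalently ρ ≥ 26/(26+14) = 13/20.

13/20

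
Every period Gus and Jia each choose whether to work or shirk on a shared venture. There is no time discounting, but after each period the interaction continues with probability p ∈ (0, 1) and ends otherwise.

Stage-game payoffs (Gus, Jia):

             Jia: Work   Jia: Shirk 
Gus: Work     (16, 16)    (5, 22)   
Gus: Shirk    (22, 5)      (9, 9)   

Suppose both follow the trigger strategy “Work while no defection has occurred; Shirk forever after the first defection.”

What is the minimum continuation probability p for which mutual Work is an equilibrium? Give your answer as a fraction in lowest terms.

6/13

Expected cooperation value is 16 + p·16 + p²·16 + … = 16/(1−p); deviation gives 22 + p·9/(1−p).
16 ≥ 22(1−p) + 9p ⇒ 13p ≥ 6 ⇒ p ≥ 6/13.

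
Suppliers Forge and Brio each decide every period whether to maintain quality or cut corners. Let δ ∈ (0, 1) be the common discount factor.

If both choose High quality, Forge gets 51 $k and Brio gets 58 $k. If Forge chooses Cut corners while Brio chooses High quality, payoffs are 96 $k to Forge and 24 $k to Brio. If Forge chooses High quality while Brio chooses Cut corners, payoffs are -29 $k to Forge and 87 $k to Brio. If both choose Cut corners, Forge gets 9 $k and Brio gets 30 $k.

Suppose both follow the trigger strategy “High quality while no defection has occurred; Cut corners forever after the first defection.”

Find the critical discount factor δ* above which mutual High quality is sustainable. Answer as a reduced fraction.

For Forge: deviation gain 96−51 = 45, per-period punishment loss 51−9 = 42. IC gives δ ≥ 45/87 = 15/29.
For Brio: gain 29, loss 28 per period, so δ ≥ 29/57.
The tighter constraint is Forge's, so cooperation needs δ ≥ 15/29.

15/29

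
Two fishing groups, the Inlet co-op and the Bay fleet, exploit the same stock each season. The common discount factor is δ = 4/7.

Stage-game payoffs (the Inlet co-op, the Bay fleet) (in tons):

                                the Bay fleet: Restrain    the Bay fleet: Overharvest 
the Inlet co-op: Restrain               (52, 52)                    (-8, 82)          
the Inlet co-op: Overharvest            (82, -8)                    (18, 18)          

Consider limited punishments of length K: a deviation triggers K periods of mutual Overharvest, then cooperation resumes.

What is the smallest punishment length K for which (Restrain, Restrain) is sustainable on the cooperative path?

IC: δ(1−δ^K)/(1−δ) ≥ (82−52)/(52−18) = 15/17.
With δ = 4/7: need 1 − δ^K ≥ 15/17·(1−4/7)/(4/7), i.e. δ^K ≤ 0.3382.
Since (4/7)^1 = 0.5714 and (4/7)^2 = 0.3265, the smallest such K is 2.

2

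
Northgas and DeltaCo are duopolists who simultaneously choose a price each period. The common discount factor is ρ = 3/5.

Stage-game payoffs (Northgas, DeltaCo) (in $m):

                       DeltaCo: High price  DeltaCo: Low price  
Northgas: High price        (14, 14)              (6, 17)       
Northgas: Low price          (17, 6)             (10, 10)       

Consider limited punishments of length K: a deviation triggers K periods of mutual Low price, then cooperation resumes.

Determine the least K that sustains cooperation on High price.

IC: ρ(1−ρ^K)/(1−ρ) ≥ (17−14)/(14−10) = 3/4.
With ρ = 3/5: need 1 − ρ^K ≥ 3/4·(1−3/5)/(3/5), i.e. ρ^K ≤ 0.5000.
Since (3/5)^1 = 0.6000 and (3/5)^2 = 0.3600, the smallest such K is 2.

2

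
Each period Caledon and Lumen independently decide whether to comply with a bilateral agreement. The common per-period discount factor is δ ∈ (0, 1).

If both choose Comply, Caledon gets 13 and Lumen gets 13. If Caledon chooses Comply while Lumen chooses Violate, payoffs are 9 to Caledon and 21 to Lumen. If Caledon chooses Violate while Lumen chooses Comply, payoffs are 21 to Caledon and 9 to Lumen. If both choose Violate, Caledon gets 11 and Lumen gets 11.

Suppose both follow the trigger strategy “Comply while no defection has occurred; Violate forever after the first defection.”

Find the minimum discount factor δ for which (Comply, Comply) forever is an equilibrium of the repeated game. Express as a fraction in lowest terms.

One-period gain from deviating is 21 − 13 = 8. The loss is 13 − 11 = 2 in every subsequent period, with present value 2·δ/(1−δ).
Deviation is unprofitable when 2·δ/(1−δ) ≥ 8, i.e. δ/(1−δ) ≥ 4.
Equivalently δ ≥ 8/(8+2) = 4/5.

4/5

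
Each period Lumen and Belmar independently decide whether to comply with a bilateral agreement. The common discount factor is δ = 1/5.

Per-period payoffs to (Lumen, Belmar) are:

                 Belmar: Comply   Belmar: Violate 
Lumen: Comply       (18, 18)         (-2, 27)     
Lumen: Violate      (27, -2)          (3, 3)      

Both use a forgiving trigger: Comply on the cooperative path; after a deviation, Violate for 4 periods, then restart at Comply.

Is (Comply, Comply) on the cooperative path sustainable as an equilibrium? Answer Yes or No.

No

Comparing payoff streams over the 5 periods until play realigns: cooperate → 18(1+δ+…+δ^4); deviate → 27 + 3(δ+…+δ^4).
Cooperation is sustained iff (18−3)(δ+…+δ^4) ≥ 27−18.
δ+…+δ^4 = 1/5·(1−(1/5)^4)/(1−1/5) = 0.2496, and (27−18)/(18−3) = 0.6000.
0.2496 < 0.6000, so cooperation is not sustainable.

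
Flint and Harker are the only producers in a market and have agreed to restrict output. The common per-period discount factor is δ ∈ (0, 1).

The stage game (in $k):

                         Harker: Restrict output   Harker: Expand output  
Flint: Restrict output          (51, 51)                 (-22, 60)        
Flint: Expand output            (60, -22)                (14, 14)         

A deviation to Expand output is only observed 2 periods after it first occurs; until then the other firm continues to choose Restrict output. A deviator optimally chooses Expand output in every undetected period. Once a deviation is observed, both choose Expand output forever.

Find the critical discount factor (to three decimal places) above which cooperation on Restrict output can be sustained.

A deviator earns 60 for 2 periods, then 14 forever; cooperating earns 51 forever. Multiplying the IC by (1−δ):
51 ≥ 60(1−δ^2) + 14δ^2, so 46·δ^2 ≥ 9 and δ^2 ≥ 9/46.
δ ≥ (9/46)^(1/2) ≈ 0.442.

0.442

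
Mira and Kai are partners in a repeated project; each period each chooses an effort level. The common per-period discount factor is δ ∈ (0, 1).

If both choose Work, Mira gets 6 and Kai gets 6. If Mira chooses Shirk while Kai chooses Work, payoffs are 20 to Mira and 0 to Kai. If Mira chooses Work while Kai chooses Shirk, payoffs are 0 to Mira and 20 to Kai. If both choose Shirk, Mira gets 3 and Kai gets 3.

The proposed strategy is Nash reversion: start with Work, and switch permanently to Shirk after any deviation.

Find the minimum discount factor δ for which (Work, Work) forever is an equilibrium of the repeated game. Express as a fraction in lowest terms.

One-period gain from deviating is 20 − 6 = 14. The loss is 6 − 3 = 3 in every subsequent period, with present value 3·δ/(1−δ).
Deviation is unprofitable when 3·δ/(1−δ) ≥ 14, i.e. δ/(1−δ) ≥ 14/3.
Equivalently δ ≥ 14/(14+3) = 14/17.

14/17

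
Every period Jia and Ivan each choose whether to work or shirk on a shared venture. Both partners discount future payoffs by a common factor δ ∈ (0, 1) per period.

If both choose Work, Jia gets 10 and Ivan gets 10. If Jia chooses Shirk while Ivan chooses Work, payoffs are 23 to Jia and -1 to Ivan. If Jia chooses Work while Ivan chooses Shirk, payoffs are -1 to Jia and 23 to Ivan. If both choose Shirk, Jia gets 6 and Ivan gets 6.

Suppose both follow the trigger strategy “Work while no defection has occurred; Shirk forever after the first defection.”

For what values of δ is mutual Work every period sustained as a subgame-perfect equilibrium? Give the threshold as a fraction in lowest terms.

10/(1−δ) ≥ 23 + 6δ/(1−δ)
10 ≥ 23 − 17δ
δ ≥ 13/17.

13/17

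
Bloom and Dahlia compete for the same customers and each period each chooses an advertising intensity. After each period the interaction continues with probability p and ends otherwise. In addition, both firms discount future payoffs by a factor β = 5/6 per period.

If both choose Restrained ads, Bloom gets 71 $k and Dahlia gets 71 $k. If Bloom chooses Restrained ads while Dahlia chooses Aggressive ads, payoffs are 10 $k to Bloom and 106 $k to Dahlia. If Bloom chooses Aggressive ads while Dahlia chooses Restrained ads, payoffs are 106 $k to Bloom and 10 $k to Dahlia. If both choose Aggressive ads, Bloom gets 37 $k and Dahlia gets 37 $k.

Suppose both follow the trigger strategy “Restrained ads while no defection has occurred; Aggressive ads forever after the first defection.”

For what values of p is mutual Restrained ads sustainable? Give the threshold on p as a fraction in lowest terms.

Expected continuation weight on next period's payoff is β·p = 5/6·p, which plays the role of the discount factor.
Cooperation requires 5/6·p ≥ (106−71)/(106−37) = 35/69, hence p ≥ 14/23.

14/23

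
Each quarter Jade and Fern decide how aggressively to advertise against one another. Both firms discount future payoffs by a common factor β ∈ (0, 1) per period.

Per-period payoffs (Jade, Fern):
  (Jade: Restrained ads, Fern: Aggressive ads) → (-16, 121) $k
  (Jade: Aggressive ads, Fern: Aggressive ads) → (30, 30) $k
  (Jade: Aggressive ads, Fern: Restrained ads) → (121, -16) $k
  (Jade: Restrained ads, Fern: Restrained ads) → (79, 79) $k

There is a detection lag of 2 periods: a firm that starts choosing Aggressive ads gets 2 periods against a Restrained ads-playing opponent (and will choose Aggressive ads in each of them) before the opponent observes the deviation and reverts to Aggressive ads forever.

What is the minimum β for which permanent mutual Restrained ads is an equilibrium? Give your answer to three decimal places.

0.679

Deviating for the 2 undetected periods gains 121−79 = 42 per period over cooperation, then loses 79−30 = 49 per period forever once punishment starts.
Gain: 42(1 + β + … + β^1); loss: 49·β^2/(1−β).
No profitable deviation ⇔ 42(1−β^2) ≤ 49·β^2, i.e. β^2 ≥ 42/(42+49) = 6/13.
Hence β ≥ (6/13)^(1/2) ≈ 0.679.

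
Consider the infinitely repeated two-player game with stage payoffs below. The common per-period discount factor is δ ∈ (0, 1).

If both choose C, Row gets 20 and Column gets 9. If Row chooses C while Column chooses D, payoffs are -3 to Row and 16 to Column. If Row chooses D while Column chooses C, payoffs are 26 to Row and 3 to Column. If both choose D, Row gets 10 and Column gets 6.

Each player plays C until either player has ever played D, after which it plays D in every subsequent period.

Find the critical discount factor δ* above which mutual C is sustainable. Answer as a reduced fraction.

7/10

Row: cooperation gives 20 each period; deviation gives 26 once then 10 forever.
  20/(1−δ) ≥ 26 + 10δ/(1−δ) ⇒ δ ≥ 6/16 = 3/8.
Column: cooperation gives 9 each period; deviation gives 16 once then 6 forever.
  δ ≥ 7/10.
Both must hold, so the binding constraint is Column's: δ ≥ 7/10.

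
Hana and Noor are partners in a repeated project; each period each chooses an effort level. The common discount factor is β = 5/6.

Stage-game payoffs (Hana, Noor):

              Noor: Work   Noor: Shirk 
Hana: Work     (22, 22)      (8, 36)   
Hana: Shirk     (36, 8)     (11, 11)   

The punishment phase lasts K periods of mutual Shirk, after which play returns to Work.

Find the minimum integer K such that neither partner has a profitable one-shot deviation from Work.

No profitable deviation requires (22−11)(β+…+β^K) ≥ 36−22, i.e. β+…+β^K ≥ 14/11 ≈ 1.2727.
With β = 5/6, the partial sums are K=1: 0.8333, K=2: 1.5278.
K = 2 is the first length at which the sum reaches 1.2727.

2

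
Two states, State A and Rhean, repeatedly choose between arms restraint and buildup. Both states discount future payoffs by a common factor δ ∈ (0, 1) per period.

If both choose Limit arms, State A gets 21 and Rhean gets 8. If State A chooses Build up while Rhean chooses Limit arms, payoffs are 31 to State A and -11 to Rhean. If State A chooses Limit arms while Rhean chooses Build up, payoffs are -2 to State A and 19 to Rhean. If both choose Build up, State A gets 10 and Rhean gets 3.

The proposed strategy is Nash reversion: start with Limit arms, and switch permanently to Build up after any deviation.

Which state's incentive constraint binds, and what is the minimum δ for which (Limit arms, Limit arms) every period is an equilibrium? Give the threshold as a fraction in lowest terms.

Rhean; δ ≥ 11/16

State A's threshold: (31−21)/(31−10) = 10/21.
Rhean's threshold: (19−8)/(19−3) = 11/16.
10/21 < 11/16, so Rhean binds and δ* = 11/16.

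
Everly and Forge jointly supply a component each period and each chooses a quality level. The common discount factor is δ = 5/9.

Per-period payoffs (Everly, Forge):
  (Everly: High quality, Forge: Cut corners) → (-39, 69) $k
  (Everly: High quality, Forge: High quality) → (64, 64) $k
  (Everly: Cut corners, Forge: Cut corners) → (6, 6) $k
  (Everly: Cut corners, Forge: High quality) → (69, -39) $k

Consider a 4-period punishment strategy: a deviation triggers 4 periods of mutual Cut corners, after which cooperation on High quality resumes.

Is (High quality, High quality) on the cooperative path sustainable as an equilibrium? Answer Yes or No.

IC: δ+…+δ^4 ≥ (69−64)/(64−6) = 5/58.
At δ = 5/9: partial sum = 1.1309 ≥ 0.0862. Cooperation sustainable.

Yes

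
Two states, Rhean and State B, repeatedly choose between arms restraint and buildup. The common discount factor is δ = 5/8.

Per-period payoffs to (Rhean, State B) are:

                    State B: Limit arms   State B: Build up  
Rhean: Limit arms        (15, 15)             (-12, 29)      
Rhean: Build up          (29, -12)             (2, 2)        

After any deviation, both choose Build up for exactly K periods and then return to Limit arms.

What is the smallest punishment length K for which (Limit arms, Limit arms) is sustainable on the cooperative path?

Need Σ_{k=1}^{K} δ^k ≥ (29−15)/(15−2) = 1.0769 at δ = 5/8.
At K = 2 the sum is 1.0156 < 1.0769; at K = 3 it is 1.2598 ≥ 1.0769.
So the minimum punishment length is K = 3.

3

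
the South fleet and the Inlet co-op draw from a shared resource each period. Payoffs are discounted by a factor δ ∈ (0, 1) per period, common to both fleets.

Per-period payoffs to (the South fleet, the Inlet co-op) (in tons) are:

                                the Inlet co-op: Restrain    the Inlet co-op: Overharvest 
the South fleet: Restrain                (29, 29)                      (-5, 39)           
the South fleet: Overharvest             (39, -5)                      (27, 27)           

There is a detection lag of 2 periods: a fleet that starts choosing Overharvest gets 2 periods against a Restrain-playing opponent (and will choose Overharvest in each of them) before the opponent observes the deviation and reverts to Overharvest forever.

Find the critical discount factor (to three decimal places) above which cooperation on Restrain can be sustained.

The best deviation is to choose Overharvest for all 2 undetected periods, earning 39 each, then 27 forever once detected.
Deviation value: 39(1−δ^2)/(1−δ) + 27δ^2/(1−δ); cooperation value: 29/(1−δ).
IC: 29 ≥ 39(1−δ^2) + 27δ^2 = 39 − 12δ^2.
So δ^2 ≥ 10/12 = 5/6, giving δ ≥ (5/6)^(1/2) ≈ 0.913.

0.913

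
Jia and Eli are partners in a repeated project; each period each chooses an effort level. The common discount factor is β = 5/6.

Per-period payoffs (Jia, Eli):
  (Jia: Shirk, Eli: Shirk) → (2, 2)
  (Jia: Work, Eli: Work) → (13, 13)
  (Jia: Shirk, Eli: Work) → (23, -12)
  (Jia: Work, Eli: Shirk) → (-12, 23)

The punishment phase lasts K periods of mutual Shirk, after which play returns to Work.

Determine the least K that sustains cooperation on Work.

2

No profitable deviation requires (13−2)(β+…+β^K) ≥ 23−13, i.e. β+…+β^K ≥ 10/11 ≈ 0.9091.
With β = 5/6, the partial sums are K=1: 0.8333, K=2: 1.5278.
K = 2 is the first length at which the sum reaches 0.9091.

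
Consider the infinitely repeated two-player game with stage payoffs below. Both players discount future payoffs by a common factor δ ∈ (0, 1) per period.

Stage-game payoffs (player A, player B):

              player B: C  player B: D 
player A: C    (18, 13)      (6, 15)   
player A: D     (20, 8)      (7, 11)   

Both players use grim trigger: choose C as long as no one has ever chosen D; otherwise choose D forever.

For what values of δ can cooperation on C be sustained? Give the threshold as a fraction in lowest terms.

1/2

player A's threshold: (20−18)/(20−7) = 2/13.
player B's threshold: (15−13)/(15−11) = 1/2.
2/13 < 1/2, so player B binds and δ* = 1/2.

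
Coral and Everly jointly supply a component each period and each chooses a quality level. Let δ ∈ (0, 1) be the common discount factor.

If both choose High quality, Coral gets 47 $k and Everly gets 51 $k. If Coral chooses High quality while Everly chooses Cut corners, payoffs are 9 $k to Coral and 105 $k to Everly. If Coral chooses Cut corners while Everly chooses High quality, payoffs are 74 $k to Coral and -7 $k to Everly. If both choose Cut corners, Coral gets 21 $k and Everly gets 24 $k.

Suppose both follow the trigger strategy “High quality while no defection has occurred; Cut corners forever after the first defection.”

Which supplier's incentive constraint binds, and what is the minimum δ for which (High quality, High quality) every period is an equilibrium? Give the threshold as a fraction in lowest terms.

Coral's threshold: (74−47)/(74−21) = 27/53.
Everly's threshold: (105−51)/(105−24) = 2/3.
27/53 < 2/3, so Everly binds and δ* = 2/3.

Everly; δ ≥ 2/3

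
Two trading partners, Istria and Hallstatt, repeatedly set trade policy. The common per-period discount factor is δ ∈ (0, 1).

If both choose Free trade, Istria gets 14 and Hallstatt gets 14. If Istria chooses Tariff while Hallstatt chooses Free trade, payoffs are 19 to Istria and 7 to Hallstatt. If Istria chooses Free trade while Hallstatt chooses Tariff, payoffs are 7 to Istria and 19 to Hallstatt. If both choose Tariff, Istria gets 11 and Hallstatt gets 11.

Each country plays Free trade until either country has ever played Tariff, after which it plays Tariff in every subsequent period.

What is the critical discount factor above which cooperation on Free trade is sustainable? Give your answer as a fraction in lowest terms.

14/(1−δ) ≥ 19 + 11δ/(1−δ)
14 ≥ 19 − 8δ
δ ≥ 5/8.

5/8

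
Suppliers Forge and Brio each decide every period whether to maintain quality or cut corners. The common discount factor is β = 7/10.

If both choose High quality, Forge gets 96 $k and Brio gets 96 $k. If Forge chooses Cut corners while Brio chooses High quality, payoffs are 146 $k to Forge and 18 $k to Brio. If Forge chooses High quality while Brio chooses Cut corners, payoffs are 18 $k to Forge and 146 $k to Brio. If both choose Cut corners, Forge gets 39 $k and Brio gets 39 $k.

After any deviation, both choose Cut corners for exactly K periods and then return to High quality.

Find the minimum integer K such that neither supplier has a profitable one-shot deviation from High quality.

2

Need Σ_{k=1}^{K} β^k ≥ (146−96)/(96−39) = 0.8772 at β = 7/10.
At K = 1 the sum is 0.7000 < 0.8772; at K = 2 it is 1.1900 ≥ 0.8772.
So the minimum punishment length is K = 2.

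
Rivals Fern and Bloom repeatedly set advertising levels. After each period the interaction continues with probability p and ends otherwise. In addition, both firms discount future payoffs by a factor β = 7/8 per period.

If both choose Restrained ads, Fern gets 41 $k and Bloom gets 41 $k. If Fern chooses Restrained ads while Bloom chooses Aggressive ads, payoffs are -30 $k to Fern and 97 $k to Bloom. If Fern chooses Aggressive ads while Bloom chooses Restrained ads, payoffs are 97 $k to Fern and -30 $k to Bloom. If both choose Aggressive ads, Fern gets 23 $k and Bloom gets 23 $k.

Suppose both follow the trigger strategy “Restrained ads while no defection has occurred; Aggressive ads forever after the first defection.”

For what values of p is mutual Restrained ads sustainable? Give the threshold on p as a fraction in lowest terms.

With continuation probability p and discount β, the effective per-period discount factor is βp.
Grim-trigger IC: βp ≥ (97−41)/(97−23) = 28/37.
So p ≥ (28/37)/(7/8) = 32/37.

32/37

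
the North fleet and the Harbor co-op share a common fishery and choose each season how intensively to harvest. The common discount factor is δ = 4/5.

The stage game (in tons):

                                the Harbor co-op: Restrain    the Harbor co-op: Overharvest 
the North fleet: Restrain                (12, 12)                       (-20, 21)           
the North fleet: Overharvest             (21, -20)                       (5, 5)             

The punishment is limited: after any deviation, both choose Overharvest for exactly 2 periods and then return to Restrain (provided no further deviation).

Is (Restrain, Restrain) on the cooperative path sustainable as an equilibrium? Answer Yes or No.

Comparing payoff streams over the 3 periods until play realigns: cooperate → 12(1+δ+…+δ^2); deviate → 21 + 5(δ+…+δ^2).
Cooperation is sustained iff (12−5)(δ+…+δ^2) ≥ 21−12.
δ+…+δ^2 = 4/5·(1−(4/5)^2)/(1−4/5) = 1.4400, and (21−12)/(12−5) = 1.2857.
1.4400 ≥ 1.2857, so cooperation is sustainable.

Yes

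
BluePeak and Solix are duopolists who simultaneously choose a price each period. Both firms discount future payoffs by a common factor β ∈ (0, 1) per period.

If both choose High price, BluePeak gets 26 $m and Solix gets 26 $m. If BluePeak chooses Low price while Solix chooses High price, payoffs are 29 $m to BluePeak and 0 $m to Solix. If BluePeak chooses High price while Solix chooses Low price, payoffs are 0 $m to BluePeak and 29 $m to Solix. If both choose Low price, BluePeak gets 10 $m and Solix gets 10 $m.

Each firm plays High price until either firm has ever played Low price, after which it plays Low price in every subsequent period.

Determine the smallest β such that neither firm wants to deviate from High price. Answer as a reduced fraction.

3/19

26/(1−β) ≥ 29 + 10β/(1−β)
26 ≥ 29 − 19β
β ≥ 3/19.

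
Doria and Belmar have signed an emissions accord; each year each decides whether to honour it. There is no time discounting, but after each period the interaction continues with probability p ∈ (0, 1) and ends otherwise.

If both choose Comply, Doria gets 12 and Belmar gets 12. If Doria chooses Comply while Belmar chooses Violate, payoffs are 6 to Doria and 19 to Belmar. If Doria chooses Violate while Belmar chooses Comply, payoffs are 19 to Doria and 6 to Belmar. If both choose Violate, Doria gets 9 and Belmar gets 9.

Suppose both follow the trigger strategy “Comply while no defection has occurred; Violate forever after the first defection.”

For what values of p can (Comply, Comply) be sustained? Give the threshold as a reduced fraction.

Expected cooperation value is 12 + p·12 + p²·12 + … = 12/(1−p); deviation gives 19 + p·9/(1−p).
12 ≥ 19(1−p) + 9p ⇒ 10p ≥ 7 ⇒ p ≥ 7/10.

7/10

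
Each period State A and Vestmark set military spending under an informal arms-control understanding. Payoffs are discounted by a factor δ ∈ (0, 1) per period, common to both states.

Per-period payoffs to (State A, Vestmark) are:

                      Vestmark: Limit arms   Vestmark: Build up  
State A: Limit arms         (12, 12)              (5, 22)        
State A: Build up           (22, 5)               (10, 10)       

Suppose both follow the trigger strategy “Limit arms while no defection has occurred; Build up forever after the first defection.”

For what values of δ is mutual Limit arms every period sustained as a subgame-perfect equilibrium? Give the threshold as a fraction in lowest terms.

Cooperation forever yields 12 each period: 12/(1−δ).
Deviating yields 22 once, then 10 forever: 22 + 10δ/(1−δ).
No profitable deviation requires 12/(1−δ) ≥ 22 + 10δ/(1−δ).
Multiplying by (1−δ): 12 ≥ 22(1−δ) + 10δ = 22 − 12δ.
So 12δ ≥ 10, i.e. δ ≥ 10/12 = 5/6.

5/6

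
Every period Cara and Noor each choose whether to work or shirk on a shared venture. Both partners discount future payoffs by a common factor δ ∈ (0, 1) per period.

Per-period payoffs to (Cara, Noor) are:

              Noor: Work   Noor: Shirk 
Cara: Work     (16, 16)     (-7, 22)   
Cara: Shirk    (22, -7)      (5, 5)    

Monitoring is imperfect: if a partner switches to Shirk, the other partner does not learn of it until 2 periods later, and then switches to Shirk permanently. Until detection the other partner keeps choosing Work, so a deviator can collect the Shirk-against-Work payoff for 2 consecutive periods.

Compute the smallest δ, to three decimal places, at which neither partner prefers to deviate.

A deviator earns 22 for 2 periods, then 5 forever; cooperating earns 16 forever. Multiplying the IC by (1−δ):
16 ≥ 22(1−δ^2) + 5δ^2, so 17·δ^2 ≥ 6 and δ^2 ≥ 6/17.
δ ≥ (6/17)^(1/2) ≈ 0.594.

0.594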